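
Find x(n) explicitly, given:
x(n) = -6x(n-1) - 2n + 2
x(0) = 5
First-order linear with linear forcing.
Homogeneous solution: x_h(n) = A·(-6)^n.
Try particular x_p(n) = pn + q. Substituting:
  pn + q = -6(p(n-1) + q) - 2n + 2.
Matching the n-coefficient: p = -6p - 2 ⇒ p = - \frac{2}{7}.
Matching constants: q = 6p - 6q + 2 ⇒ q = \frac{2}{49}.
General: x(n) = A·(-6)^n - \frac{2 n}{7} + \frac{2}{49}.
Apply x(0) = 5: A + \frac{2}{49} = 5 ⇒ A = \frac{243}{49}.
So x(n) = \frac{243 \left(-6\right)^{n}}{49} - \frac{2 n}{7} + \frac{2}{49}.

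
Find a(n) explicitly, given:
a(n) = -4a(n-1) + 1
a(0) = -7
First-order linear non-homogeneous.
Homogeneous solution: a_h(n) = A·(-4)^n.
Try constant particular solution a_p = K: K = -4K + 1 ⇒ K = \frac{1}{5}.
General: a(n) = A·(-4)^n + \frac{1}{5}.
Apply a(0) = -7: A + \frac{1}{5} = -7 ⇒ A = - \frac{36}{5}.
So a(n) = \frac{1}{5} - \frac{36 \left(-4\right)^{n}}{5}.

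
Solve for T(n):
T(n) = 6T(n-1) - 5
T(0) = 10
First-order linear non-homogeneous.
Homogeneous solution: T_h(n) = A·(6)^n.
Try constant particular solution T_p = K: K = 6K - 5 ⇒ K = 1.
General: T(n) = A·(6)^n + 1.
Apply T(0) = 10: A + 1 = 10 ⇒ A = 9.
So T(n) = 9 \cdot 6^{n} + 1.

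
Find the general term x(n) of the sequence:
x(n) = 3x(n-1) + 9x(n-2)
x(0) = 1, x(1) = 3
Characteristic equation: x² - 3x - 9 = 0.
Discriminant Δ = (3)² + 4·(9) = 45.
Roots r₁,₂ = (3 ± √45)/2, so r₁ = \frac{3}{2} + \frac{3 \sqrt{5}}{2}, r₂ = \frac{3}{2} - \frac{3 \sqrt{5}}{2}.
General solution: x(n) = A·r₁^n + B·r₂^n.
From the initial conditions, A + B = 1 and r₁A + r₂B = 3.
Since r₁ - r₂ = √45: A = (3 - (1)r₂)/√45 = \frac{\sqrt{5}}{10} + \frac{1}{2}, and B = 1 - A = \frac{1}{2} - \frac{\sqrt{5}}{10}.
So x(n) = \left(\frac{\sqrt{5}}{10} + \frac{1}{2}\right)\left(\frac{3}{2} + \frac{3 \sqrt{5}}{2}\right)^n + \left(\frac{1}{2} - \frac{\sqrt{5}}{10}\right)\left(\frac{3}{2} - \frac{3 \sqrt{5}}{2}\right)^n.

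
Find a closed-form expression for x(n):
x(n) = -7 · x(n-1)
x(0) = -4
Pure geometric recurrence with ratio -7.
By induction x(n) = x(0) · (-7)^n = - 4 \left(-7\right)^{n}.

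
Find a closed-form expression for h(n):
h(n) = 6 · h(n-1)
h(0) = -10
Pure geometric recurrence with ratio 6.
By induction h(n) = h(0) · (6)^n = - 10 \cdot 6^{n}.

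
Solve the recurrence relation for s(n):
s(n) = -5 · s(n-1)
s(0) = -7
Pure geometric recurrence with ratio -5.
By induction s(n) = s(0) · (-5)^n = - 7 \left(-5\right)^{n}.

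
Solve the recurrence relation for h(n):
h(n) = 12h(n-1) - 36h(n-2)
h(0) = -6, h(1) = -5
Characteristic equation: x² - 12x + 36 = 0, which is (x - (6))².
Repeated root r = 6.
General solution: h(n) = (A + Bn)·(6)^n.
From h(0) = -6: A = -6.
From h(1) = -5: (A + B)·(6) = -5 ⇒ B = \frac{31}{6}.
So h(n) = \left(\frac{31 n}{6} - 6\right) \cdot (6)^n.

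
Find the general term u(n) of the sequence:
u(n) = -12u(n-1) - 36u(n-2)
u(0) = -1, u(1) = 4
Characteristic equation: x² + 12x + 36 = 0, which is (x - (-6))².
Repeated root r = -6.
General solution: u(n) = (A + Bn)·(-6)^n.
From u(0) = -1: A = -1.
From u(1) = 4: (A + B)·(-6) = 4 ⇒ B = \frac{1}{3}.
So u(n) = \left(\frac{n}{3} - 1\right) \cdot (-6)^n.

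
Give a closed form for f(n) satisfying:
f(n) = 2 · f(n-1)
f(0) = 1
Pure geometric recurrence with ratio 2.
By induction f(n) = f(0) · (2)^n = 2^{n}.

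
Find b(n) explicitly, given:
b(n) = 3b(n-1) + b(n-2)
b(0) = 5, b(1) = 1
Characteristic equation: x² - 3x - 1 = 0.
Discriminant Δ = (3)² + 4·(1) = 13.
Roots r₁,₂ = (3 ± √13)/2, so r₁ = \frac{3}{2} + \frac{\sqrt{13}}{2}, r₂ = \frac{3}{2} - \frac{\sqrt{13}}{2}.
General solution: b(n) = A·r₁^n + B·r₂^n.
From the initial conditions, A + B = 5 and r₁A + r₂B = 1.
Since r₁ - r₂ = √13: A = (1 - (5)r₂)/√13 = \frac{5}{2} - \frac{\sqrt{13}}{2}, and B = 5 - A = \frac{\sqrt{13}}{2} + \frac{5}{2}.
So b(n) = \left(\frac{5}{2} - \frac{\sqrt{13}}{2}\right)\left(\frac{3}{2} + \frac{\sqrt{13}}{2}\right)^n + \left(\frac{\sqrt{13}}{2} + \frac{5}{2}\right)\left(\frac{3}{2} - \frac{\sqrt{13}}{2}\right)^n.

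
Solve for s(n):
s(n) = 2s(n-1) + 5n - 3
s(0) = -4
First-order linear with linear forcing.
Homogeneous solution: s_h(n) = A·(2)^n.
Try particular s_p(n) = pn + q. Substituting:
  pn + q = 2(p(n-1) + q) + 5n - 3.
Matching the n-coefficient: p = 2p + 5 ⇒ p = -5.
Matching constants: q = -2p + 2q - 3 ⇒ q = -7.
General: s(n) = A·(2)^n - 5 n - 7.
Apply s(0) = -4: A - 7 = -4 ⇒ A = 3.
So s(n) = 3 \cdot 2^{n} - 5 n - 7.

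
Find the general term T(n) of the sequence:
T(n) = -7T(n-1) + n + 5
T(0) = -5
First-order linear with linear forcing.
Homogeneous solution: T_h(n) = A·(-7)^n.
Try particular T_p(n) = pn + q. Substituting:
  pn + q = -7(p(n-1) + q) + n + 5.
Matching the n-coefficient: p = -7p + 1 ⇒ p = \frac{1}{8}.
Matching constants: q = 7p - 7q + 5 ⇒ q = \frac{47}{64}.
General: T(n) = A·(-7)^n + \frac{n}{8} + \frac{47}{64}.
Apply T(0) = -5: A + \frac{47}{64} = -5 ⇒ A = - \frac{367}{64}.
So T(n) = - \frac{367 \left(-7\right)^{n}}{64} + \frac{n}{8} + \frac{47}{64}.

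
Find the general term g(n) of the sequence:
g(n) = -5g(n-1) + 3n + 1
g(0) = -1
First-order linear with linear forcing.
Homogeneous solution: g_h(n) = A·(-5)^n.
Try particular g_p(n) = pn + q. Substituting:
  pn + q = -5(p(n-1) + q) + 3n + 1.
Matching the n-coefficient: p = -5p + 3 ⇒ p = \frac{1}{2}.
Matching constants: q = 5p - 5q + 1 ⇒ q = \frac{7}{12}.
General: g(n) = A·(-5)^n + \frac{n}{2} + \frac{7}{12}.
Apply g(0) = -1: A + \frac{7}{12} = -1 ⇒ A = - \frac{19}{12}.
So g(n) = - \frac{19 \left(-5\right)^{n}}{12} + \frac{n}{2} + \frac{7}{12}.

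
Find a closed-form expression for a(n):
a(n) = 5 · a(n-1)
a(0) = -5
Pure geometric recurrence with ratio 5.
By induction a(n) = a(0) · (5)^n = - 5 \cdot 5^{n}.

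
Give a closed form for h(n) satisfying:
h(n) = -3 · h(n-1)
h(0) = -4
Pure geometric recurrence with ratio -3.
By induction h(n) = h(0) · (-3)^n = - 4 \left(-3\right)^{n}.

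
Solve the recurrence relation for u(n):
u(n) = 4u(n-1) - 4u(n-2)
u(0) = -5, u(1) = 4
Characteristic equation: x² - 4x + 4 = 0, which is (x - (2))².
Repeated root r = 2.
General solution: u(n) = (A + Bn)·(2)^n.
From u(0) = -5: A = -5.
From u(1) = 4: (A + B)·(2) = 4 ⇒ B = 7.
So u(n) = \left(7 n - 5\right) \cdot (2)^n.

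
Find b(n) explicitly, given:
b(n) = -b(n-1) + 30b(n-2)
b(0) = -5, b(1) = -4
Characteristic equation: x² + x - 30 = 0, which factors as (x - (-6))(x - (5)) = 0.
Roots r₁ = -6, r₂ = 5 (distinct).
General solution: b(n) = A·(-6)^n + B·(5)^n.
From b(0) = -5: A + B = -5.
From b(1) = -4: -6A + 5B = -4.
Solving: A = - \frac{21}{11}, B = - \frac{34}{11}.
So b(n) = - \frac{21 \left(-6\right)^{n}}{11} - \frac{34 \cdot 5^{n}}{11}.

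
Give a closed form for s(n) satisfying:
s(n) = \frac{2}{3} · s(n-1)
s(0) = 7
Pure geometric recurrence with ratio \frac{2}{3}.
By induction s(n) = s(0) · (\frac{2}{3})^n = 7 \left(\frac{2}{3}\right)^{n}.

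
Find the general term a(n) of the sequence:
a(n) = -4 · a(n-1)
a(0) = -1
Pure geometric recurrence with ratio -4.
By induction a(n) = a(0) · (-4)^n = - \left(-4\right)^{n}.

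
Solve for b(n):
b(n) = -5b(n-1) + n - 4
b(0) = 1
First-order linear with linear forcing.
Homogeneous solution: b_h(n) = A·(-5)^n.
Try particular b_p(n) = pn + q. Substituting:
  pn + q = -5(p(n-1) + q) + n - 4.
Matching the n-coefficient: p = -5p + 1 ⇒ p = \frac{1}{6}.
Matching constants: q = 5p - 5q - 4 ⇒ q = - \frac{19}{36}.
General: b(n) = A·(-5)^n + \frac{n}{6} - \frac{19}{36}.
Apply b(0) = 1: A - \frac{19}{36} = 1 ⇒ A = \frac{55}{36}.
So b(n) = \frac{55 \left(-5\right)^{n}}{36} + \frac{n}{6} - \frac{19}{36}.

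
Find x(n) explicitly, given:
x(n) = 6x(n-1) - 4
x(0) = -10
First-order linear non-homogeneous.
Homogeneous solution: x_h(n) = A·(6)^n.
Try constant particular solution x_p = K: K = 6K - 4 ⇒ K = \frac{4}{5}.
General: x(n) = A·(6)^n + \frac{4}{5}.
Apply x(0) = -10: A + \frac{4}{5} = -10 ⇒ A = - \frac{54}{5}.
So x(n) = \frac{4}{5} - \frac{54 \cdot 6^{n}}{5}.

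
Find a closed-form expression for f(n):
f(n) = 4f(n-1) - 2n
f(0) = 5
First-order linear with linear forcing.
Homogeneous solution: f_h(n) = A·(4)^n.
Try particular f_p(n) = pn + q. Substituting:
  pn + q = 4(p(n-1) + q) - 2n.
Matching the n-coefficient: p = 4p - 2 ⇒ p = \frac{2}{3}.
Matching constants: q = -4p + 4q ⇒ q = \frac{8}{9}.
General: f(n) = A·(4)^n + \frac{2 n}{3} + \frac{8}{9}.
Apply f(0) = 5: A + \frac{8}{9} = 5 ⇒ A = \frac{37}{9}.
So f(n) = \frac{37 \cdot 4^{n}}{9} + \frac{2 n}{3} + \frac{8}{9}.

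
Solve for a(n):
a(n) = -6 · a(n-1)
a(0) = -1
Pure geometric recurrence with ratio -6.
By induction a(n) = a(0) · (-6)^n = - \left(-6\right)^{n}.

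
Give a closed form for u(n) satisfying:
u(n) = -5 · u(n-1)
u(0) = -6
Pure geometric recurrence with ratio -5.
By induction u(n) = u(0) · (-5)^n = - 6 \left(-5\right)^{n}.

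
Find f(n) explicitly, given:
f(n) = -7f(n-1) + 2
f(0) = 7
First-order linear non-homogeneous.
Homogeneous solution: f_h(n) = A·(-7)^n.
Try constant particular solution f_p = K: K = -7K + 2 ⇒ K = \frac{1}{4}.
General: f(n) = A·(-7)^n + \frac{1}{4}.
Apply f(0) = 7: A + \frac{1}{4} = 7 ⇒ A = \frac{27}{4}.
So f(n) = \frac{27 \left(-7\right)^{n}}{4} + \frac{1}{4}.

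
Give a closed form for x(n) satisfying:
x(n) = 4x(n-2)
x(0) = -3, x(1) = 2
Characteristic equation: x² - 4 = 0, which factors as (x - (-2))(x - (2)) = 0.
Roots r₁ = -2, r₂ = 2 (distinct).
General solution: x(n) = A·(-2)^n + B·(2)^n.
From x(0) = -3: A + B = -3.
From x(1) = 2: -2A + 2B = 2.
Solving: A = -2, B = -1.
So x(n) = - 2 \left(-2\right)^{n} - 2^{n}.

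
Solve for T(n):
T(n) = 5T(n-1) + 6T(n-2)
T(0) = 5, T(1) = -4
Characteristic equation: x² - 5x - 6 = 0, which factors as (x - (6))(x - (-1)) = 0.
Roots r₁ = 6, r₂ = -1 (distinct).
General solution: T(n) = A·(6)^n + B·(-1)^n.
From T(0) = 5: A + B = 5.
From T(1) = -4: 6A - B = -4.
Solving: A = \frac{1}{7}, B = \frac{34}{7}.
So T(n) = \frac{34 \left(-1\right)^{n}}{7} + \frac{6^{n}}{7}.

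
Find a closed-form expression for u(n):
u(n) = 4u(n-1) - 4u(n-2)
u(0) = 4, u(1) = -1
Characteristic equation: x² - 4x + 4 = 0, which is (x - (2))².
Repeated root r = 2.
General solution: u(n) = (A + Bn)·(2)^n.
From u(0) = 4: A = 4.
From u(1) = -1: (A + B)·(2) = -1 ⇒ B = - \frac{9}{2}.
So u(n) = \left(4 - \frac{9 n}{2}\right) \cdot (2)^n.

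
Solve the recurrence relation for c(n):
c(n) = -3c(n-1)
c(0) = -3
This is a homogeneous first-order recurrence with ratio -3.
By induction c(n) = c(0) · (-3)^n = - 3 \left(-3\right)^{n}.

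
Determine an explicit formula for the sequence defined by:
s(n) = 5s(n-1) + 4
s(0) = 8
First-order linear non-homogeneous.
Homogeneous solution: s_h(n) = A·(5)^n.
Try constant particular solution s_p = K: K = 5K + 4 ⇒ K = -1.
General: s(n) = A·(5)^n - 1.
Apply s(0) = 8: A - 1 = 8 ⇒ A = 9.
So s(n) = 9 \cdot 5^{n} - 1.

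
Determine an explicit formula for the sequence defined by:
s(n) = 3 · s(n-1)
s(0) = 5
Pure geometric recurrence with ratio 3.
By induction s(n) = s(0) · (3)^n = 5 \cdot 3^{n}.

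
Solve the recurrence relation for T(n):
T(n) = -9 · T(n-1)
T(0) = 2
Pure geometric recurrence with ratio -9.
By induction T(n) = T(0) · (-9)^n = 2 \left(-9\right)^{n}.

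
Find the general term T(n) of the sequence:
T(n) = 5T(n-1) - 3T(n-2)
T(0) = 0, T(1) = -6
Characteristic equation: x² - 5x + 3 = 0.
Discriminant Δ = (5)² + 4·(-3) = 13.
Roots r₁,₂ = (5 ± √13)/2, so r₁ = \frac{\sqrt{13}}{2} + \frac{5}{2}, r₂ = \frac{5}{2} - \frac{\sqrt{13}}{2}.
General solution: T(n) = A·r₁^n + B·r₂^n.
From the initial conditions, A + B = 0 and r₁A + r₂B = -6.
Since r₁ - r₂ = √13: A = (-6 - (0)r₂)/√13 = - \frac{6 \sqrt{13}}{13}, and B = 0 - A = \frac{6 \sqrt{13}}{13}.
So T(n) = \left(- \frac{6 \sqrt{13}}{13}\right)\left(\frac{\sqrt{13}}{2} + \frac{5}{2}\right)^n + \left(\frac{6 \sqrt{13}}{13}\right)\left(\frac{5}{2} - \frac{\sqrt{13}}{2}\right)^n.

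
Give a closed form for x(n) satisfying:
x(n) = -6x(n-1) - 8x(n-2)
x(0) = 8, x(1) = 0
Characteristic equation: x² + 6x + 8 = 0, which factors as (x - (-4))(x - (-2)) = 0.
Roots r₁ = -4, r₂ = -2 (distinct).
General solution: x(n) = A·(-4)^n + B·(-2)^n.
From x(0) = 8: A + B = 8.
From x(1) = 0: -4A - 2B = 0.
Solving: A = -8, B = 16.
So x(n) = 16 \left(-2\right)^{n} - 8 \left(-4\right)^{n}.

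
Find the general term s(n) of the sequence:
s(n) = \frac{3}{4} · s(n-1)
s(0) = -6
Pure geometric recurrence with ratio \frac{3}{4}.
By induction s(n) = s(0) · (\frac{3}{4})^n = - 6 \left(\frac{3}{4}\right)^{n}.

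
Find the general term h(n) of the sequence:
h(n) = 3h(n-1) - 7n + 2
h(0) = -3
First-order linear with linear forcing.
Homogeneous solution: h_h(n) = A·(3)^n.
Try particular h_p(n) = pn + q. Substituting:
  pn + q = 3(p(n-1) + q) - 7n + 2.
Matching the n-coefficient: p = 3p - 7 ⇒ p = \frac{7}{2}.
Matching constants: q = -3p + 3q + 2 ⇒ q = \frac{17}{4}.
General: h(n) = A·(3)^n + \frac{7 n}{2} + \frac{17}{4}.
Apply h(0) = -3: A + \frac{17}{4} = -3 ⇒ A = - \frac{29}{4}.
So h(n) = - \frac{29 \cdot 3^{n}}{4} + \frac{7 n}{2} + \frac{17}{4}.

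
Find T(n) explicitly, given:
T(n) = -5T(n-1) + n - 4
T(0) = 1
First-order linear with linear forcing.
Homogeneous solution: T_h(n) = A·(-5)^n.
Try particular T_p(n) = pn + q. Substituting:
  pn + q = -5(p(n-1) + q) + n - 4.
Matching the n-coefficient: p = -5p + 1 ⇒ p = \frac{1}{6}.
Matching constants: q = 5p - 5q - 4 ⇒ q = - \frac{19}{36}.
General: T(n) = A·(-5)^n + \frac{n}{6} - \frac{19}{36}.
Apply T(0) = 1: A - \frac{19}{36} = 1 ⇒ A = \frac{55}{36}.
So T(n) = \frac{55 \left(-5\right)^{n}}{36} + \frac{n}{6} - \frac{19}{36}.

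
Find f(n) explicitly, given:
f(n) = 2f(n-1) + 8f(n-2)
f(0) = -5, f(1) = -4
Characteristic equation: x² - 2x - 8 = 0, which factors as (x - (-2))(x - (4)) = 0.
Roots r₁ = -2, r₂ = 4 (distinct).
General solution: f(n) = A·(-2)^n + B·(4)^n.
From f(0) = -5: A + B = -5.
From f(1) = -4: -2A + 4B = -4.
Solving: A = - \frac{8}{3}, B = - \frac{7}{3}.
So f(n) = - \frac{8 \left(-2\right)^{n}}{3} - \frac{7 \cdot 4^{n}}{3}.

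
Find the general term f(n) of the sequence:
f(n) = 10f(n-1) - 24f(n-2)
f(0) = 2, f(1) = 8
Characteristic equation: x² - 10x + 24 = 0, which factors as (x - (6))(x - (4)) = 0.
Roots r₁ = 6, r₂ = 4 (distinct).
General solution: f(n) = A·(6)^n + B·(4)^n.
From f(0) = 2: A + B = 2.
From f(1) = 8: 6A + 4B = 8.
Solving: A = 0, B = 2.
So f(n) = 2 \cdot 4^{n}.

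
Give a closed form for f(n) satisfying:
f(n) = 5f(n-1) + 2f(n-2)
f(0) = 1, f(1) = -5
Characteristic equation: x² - 5x - 2 = 0.
Discriminant Δ = (5)² + 4·(2) = 33.
Roots r₁,₂ = (5 ± √33)/2, so r₁ = \frac{5}{2} + \frac{\sqrt{33}}{2}, r₂ = \frac{5}{2} - \frac{\sqrt{33}}{2}.
General solution: f(n) = A·r₁^n + B·r₂^n.
From the initial conditions, A + B = 1 and r₁A + r₂B = -5.
Since r₁ - r₂ = √33: A = (-5 - (1)r₂)/√33 = \frac{1}{2} - \frac{5 \sqrt{33}}{22}, and B = 1 - A = \frac{1}{2} + \frac{5 \sqrt{33}}{22}.
So f(n) = \left(\frac{1}{2} - \frac{5 \sqrt{33}}{22}\right)\left(\frac{5}{2} + \frac{\sqrt{33}}{2}\right)^n + \left(\frac{1}{2} + \frac{5 \sqrt{33}}{22}\right)\left(\frac{5}{2} - \frac{\sqrt{33}}{2}\right)^n.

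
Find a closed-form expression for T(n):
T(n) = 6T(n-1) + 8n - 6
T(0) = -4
First-order linear with linear forcing.
Homogeneous solution: T_h(n) = A·(6)^n.
Try particular T_p(n) = pn + q. Substituting:
  pn + q = 6(p(n-1) + q) + 8n - 6.
Matching the n-coefficient: p = 6p + 8 ⇒ p = - \frac{8}{5}.
Matching constants: q = -6p + 6q - 6 ⇒ q = - \frac{18}{25}.
General: T(n) = A·(6)^n - \frac{8 n}{5} - \frac{18}{25}.
Apply T(0) = -4: A - \frac{18}{25} = -4 ⇒ A = - \frac{82}{25}.
So T(n) = - \frac{82 \cdot 6^{n}}{25} - \frac{8 n}{5} - \frac{18}{25}.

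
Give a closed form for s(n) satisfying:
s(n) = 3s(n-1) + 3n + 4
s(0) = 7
First-order linear with linear forcing.
Homogeneous solution: s_h(n) = A·(3)^n.
Try particular s_p(n) = pn + q. Substituting:
  pn + q = 3(p(n-1) + q) + 3n + 4.
Matching the n-coefficient: p = 3p + 3 ⇒ p = - \frac{3}{2}.
Matching constants: q = -3p + 3q + 4 ⇒ q = - \frac{17}{4}.
General: s(n) = A·(3)^n - \frac{3 n}{2} - \frac{17}{4}.
Apply s(0) = 7: A - \frac{17}{4} = 7 ⇒ A = \frac{45}{4}.
So s(n) = \frac{45 \cdot 3^{n}}{4} - \frac{3 n}{2} - \frac{17}{4}.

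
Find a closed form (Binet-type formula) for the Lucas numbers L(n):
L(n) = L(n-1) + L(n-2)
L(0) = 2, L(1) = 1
This is the Lucas sequence.
Characteristic equation: x² - x - 1 = 0; roots r₁ = \frac{1}{2} + \frac{\sqrt{5}}{2}, r₂ = \frac{1}{2} - \frac{\sqrt{5}}{2}.
General: L(n) = A·r₁^n + B·r₂^n. Solving with L(0)=2, L(1)=1 gives A = 1, B = 1.
So L(n) = 2^{- n} \left(\left(1 - \sqrt{5}\right)^{n} + \left(1 + \sqrt{5}\right)^{n}\right).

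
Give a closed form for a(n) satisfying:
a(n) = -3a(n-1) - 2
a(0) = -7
First-order linear non-homogeneous.
Homogeneous solution: a_h(n) = A·(-3)^n.
Try constant particular solution a_p = K: K = -3K - 2 ⇒ K = - \frac{1}{2}.
General: a(n) = A·(-3)^n - \frac{1}{2}.
Apply a(0) = -7: A - \frac{1}{2} = -7 ⇒ A = - \frac{13}{2}.
So a(n) = - \frac{13 \left(-3\right)^{n}}{2} - \frac{1}{2}.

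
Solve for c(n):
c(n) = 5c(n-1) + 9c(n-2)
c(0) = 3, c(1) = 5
Characteristic equation: x² - 5x - 9 = 0.
Discriminant Δ = (5)² + 4·(9) = 61.
Roots r₁,₂ = (5 ± √61)/2, so r₁ = \frac{5}{2} + \frac{\sqrt{61}}{2}, r₂ = \frac{5}{2} - \frac{\sqrt{61}}{2}.
General solution: c(n) = A·r₁^n + B·r₂^n.
From the initial conditions, A + B = 3 and r₁A + r₂B = 5.
Since r₁ - r₂ = √61: A = (5 - (3)r₂)/√61 = \frac{3}{2} - \frac{5 \sqrt{61}}{122}, and B = 3 - A = \frac{5 \sqrt{61}}{122} + \frac{3}{2}.
So c(n) = \left(\frac{3}{2} - \frac{5 \sqrt{61}}{122}\right)\left(\frac{5}{2} + \frac{\sqrt{61}}{2}\right)^n + \left(\frac{5 \sqrt{61}}{122} + \frac{3}{2}\right)\left(\frac{5}{2} - \frac{\sqrt{61}}{2}\right)^n.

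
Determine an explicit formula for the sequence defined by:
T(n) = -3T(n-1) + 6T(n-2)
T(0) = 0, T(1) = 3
Characteristic equation: x² + 3x - 6 = 0.
Discriminant Δ = (-3)² + 4·(6) = 33.
Roots r₁,₂ = (-3 ± √33)/2, so r₁ = - \frac{3}{2} + \frac{\sqrt{33}}{2}, r₂ = - \frac{\sqrt{33}}{2} - \frac{3}{2}.
General solution: T(n) = A·r₁^n + B·r₂^n.
From the initial conditions, A + B = 0 and r₁A + r₂B = 3.
Since r₁ - r₂ = √33: A = (3 - (0)r₂)/√33 = \frac{\sqrt{33}}{11}, and B = 0 - A = - \frac{\sqrt{33}}{11}.
So T(n) = \left(\frac{\sqrt{33}}{11}\right)\left(- \frac{3}{2} + \frac{\sqrt{33}}{2}\right)^n + \left(- \frac{\sqrt{33}}{11}\right)\left(- \frac{\sqrt{33}}{2} - \frac{3}{2}\right)^n.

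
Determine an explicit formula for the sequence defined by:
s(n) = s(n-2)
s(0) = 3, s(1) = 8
Characteristic equation: x² - 1 = 0, which factors as (x - (1))(x - (-1)) = 0.
Roots r₁ = 1, r₂ = -1 (distinct).
General solution: s(n) = A·(1)^n + B·(-1)^n.
From s(0) = 3: A + B = 3.
From s(1) = 8: A - B = 8.
Solving: A = \frac{11}{2}, B = - \frac{5}{2}.
So s(n) = \frac{11}{2} - \frac{5 \left(-1\right)^{n}}{2}.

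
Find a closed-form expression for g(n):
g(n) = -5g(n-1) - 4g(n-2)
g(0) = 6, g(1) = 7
Characteristic equation: x² + 5x + 4 = 0, which factors as (x - (-4))(x - (-1)) = 0.
Roots r₁ = -4, r₂ = -1 (distinct).
General solution: g(n) = A·(-4)^n + B·(-1)^n.
From g(0) = 6: A + B = 6.
From g(1) = 7: -4A - B = 7.
Solving: A = - \frac{13}{3}, B = \frac{31}{3}.
So g(n) = \frac{31 \left(-1\right)^{n}}{3} - \frac{13 \left(-4\right)^{n}}{3}.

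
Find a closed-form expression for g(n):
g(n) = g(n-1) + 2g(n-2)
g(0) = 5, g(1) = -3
Characteristic equation: x² - x - 2 = 0, which factors as (x - (2))(x - (-1)) = 0.
Roots r₁ = 2, r₂ = -1 (distinct).
General solution: g(n) = A·(2)^n + B·(-1)^n.
From g(0) = 5: A + B = 5.
From g(1) = -3: 2A - B = -3.
Solving: A = \frac{2}{3}, B = \frac{13}{3}.
So g(n) = \frac{13 \left(-1\right)^{n}}{3} + \frac{2 \cdot 2^{n}}{3}.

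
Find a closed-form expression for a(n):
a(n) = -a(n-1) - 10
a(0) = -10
First-order linear non-homogeneous.
Homogeneous solution: a_h(n) = A·(-1)^n.
Try constant particular solution a_p = K: K = -K - 10 ⇒ K = -5.
General: a(n) = A·(-1)^n - 5.
Apply a(0) = -10: A - 5 = -10 ⇒ A = -5.
So a(n) = - 5 \left(-1\right)^{n} - 5.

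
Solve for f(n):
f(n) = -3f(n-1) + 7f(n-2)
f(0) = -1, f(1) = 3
Characteristic equation: x² + 3x - 7 = 0.
Discriminant Δ = (-3)² + 4·(7) = 37.
Roots r₁,₂ = (-3 ± √37)/2, so r₁ = - \frac{3}{2} + \frac{\sqrt{37}}{2}, r₂ = - \frac{\sqrt{37}}{2} - \frac{3}{2}.
General solution: f(n) = A·r₁^n + B·r₂^n.
From the initial conditions, A + B = -1 and r₁A + r₂B = 3.
Since r₁ - r₂ = √37: A = (3 - (-1)r₂)/√37 = - \frac{1}{2} + \frac{3 \sqrt{37}}{74}, and B = -1 - A = - \frac{1}{2} - \frac{3 \sqrt{37}}{74}.
So f(n) = \left(- \frac{1}{2} + \frac{3 \sqrt{37}}{74}\right)\left(- \frac{3}{2} + \frac{\sqrt{37}}{2}\right)^n + \left(- \frac{1}{2} - \frac{3 \sqrt{37}}{74}\right)\left(- \frac{\sqrt{37}}{2} - \frac{3}{2}\right)^n.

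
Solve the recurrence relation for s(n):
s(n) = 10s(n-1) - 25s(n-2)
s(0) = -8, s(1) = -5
Characteristic equation: x² - 10x + 25 = 0, which is (x - (5))².
Repeated root r = 5.
General solution: s(n) = (A + Bn)·(5)^n.
From s(0) = -8: A = -8.
From s(1) = -5: (A + B)·(5) = -5 ⇒ B = 7.
So s(n) = \left(7 n - 8\right) \cdot (5)^n.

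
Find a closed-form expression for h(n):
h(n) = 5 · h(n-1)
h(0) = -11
Pure geometric recurrence with ratio 5.
By induction h(n) = h(0) · (5)^n = - 11 \cdot 5^{n}.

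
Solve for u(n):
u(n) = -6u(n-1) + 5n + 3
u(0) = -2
First-order linear with linear forcing.
Homogeneous solution: u_h(n) = A·(-6)^n.
Try particular u_p(n) = pn + q. Substituting:
  pn + q = -6(p(n-1) + q) + 5n + 3.
Matching the n-coefficient: p = -6p + 5 ⇒ p = \frac{5}{7}.
Matching constants: q = 6p - 6q + 3 ⇒ q = \frac{51}{49}.
General: u(n) = A·(-6)^n + \frac{5 n}{7} + \frac{51}{49}.
Apply u(0) = -2: A + \frac{51}{49} = -2 ⇒ A = - \frac{149}{49}.
So u(n) = - \frac{149 \left(-6\right)^{n}}{49} + \frac{5 n}{7} + \frac{51}{49}.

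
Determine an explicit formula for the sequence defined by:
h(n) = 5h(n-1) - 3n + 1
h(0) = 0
First-order linear with linear forcing.
Homogeneous solution: h_h(n) = A·(5)^n.
Try particular h_p(n) = pn + q. Substituting:
  pn + q = 5(p(n-1) + q) - 3n + 1.
Matching the n-coefficient: p = 5p - 3 ⇒ p = \frac{3}{4}.
Matching constants: q = -5p + 5q + 1 ⇒ q = \frac{11}{16}.
General: h(n) = A·(5)^n + \frac{3 n}{4} + \frac{11}{16}.
Apply h(0) = 0: A + \frac{11}{16} = 0 ⇒ A = - \frac{11}{16}.
So h(n) = - \frac{11 \cdot 5^{n}}{16} + \frac{3 n}{4} + \frac{11}{16}.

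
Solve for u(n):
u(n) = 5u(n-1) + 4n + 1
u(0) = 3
First-order linear with linear forcing.
Homogeneous solution: u_h(n) = A·(5)^n.
Try particular u_p(n) = pn + q. Substituting:
  pn + q = 5(p(n-1) + q) + 4n + 1.
Matching the n-coefficient: p = 5p + 4 ⇒ p = -1.
Matching constants: q = -5p + 5q + 1 ⇒ q = - \frac{3}{2}.
General: u(n) = A·(5)^n - n - \frac{3}{2}.
Apply u(0) = 3: A - \frac{3}{2} = 3 ⇒ A = \frac{9}{2}.
So u(n) = \frac{9 \cdot 5^{n}}{2} - n - \frac{3}{2}.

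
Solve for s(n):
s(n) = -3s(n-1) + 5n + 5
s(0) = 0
First-order linear with linear forcing.
Homogeneous solution: s_h(n) = A·(-3)^n.
Try particular s_p(n) = pn + q. Substituting:
  pn + q = -3(p(n-1) + q) + 5n + 5.
Matching the n-coefficient: p = -3p + 5 ⇒ p = \frac{5}{4}.
Matching constants: q = 3p - 3q + 5 ⇒ q = \frac{35}{16}.
General: s(n) = A·(-3)^n + \frac{5 n}{4} + \frac{35}{16}.
Apply s(0) = 0: A + \frac{35}{16} = 0 ⇒ A = - \frac{35}{16}.
So s(n) = - \frac{35 \left(-3\right)^{n}}{16} + \frac{5 n}{4} + \frac{35}{16}.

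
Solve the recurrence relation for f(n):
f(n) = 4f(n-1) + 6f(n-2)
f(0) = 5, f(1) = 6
Characteristic equation: x² - 4x - 6 = 0.
Discriminant Δ = (4)² + 4·(6) = 40.
Roots r₁,₂ = (4 ± √40)/2, so r₁ = 2 + \sqrt{10}, r₂ = 2 - \sqrt{10}.
General solution: f(n) = A·r₁^n + B·r₂^n.
From the initial conditions, A + B = 5 and r₁A + r₂B = 6.
Since r₁ - r₂ = √40: A = (6 - (5)r₂)/√40 = \frac{5}{2} - \frac{\sqrt{10}}{5}, and B = 5 - A = \frac{\sqrt{10}}{5} + \frac{5}{2}.
So f(n) = \left(\frac{5}{2} - \frac{\sqrt{10}}{5}\right)\left(2 + \sqrt{10}\right)^n + \left(\frac{\sqrt{10}}{5} + \frac{5}{2}\right)\left(2 - \sqrt{10}\right)^n.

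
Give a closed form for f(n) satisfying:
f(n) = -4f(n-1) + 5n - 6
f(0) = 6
First-order linear with linear forcing.
Homogeneous solution: f_h(n) = A·(-4)^n.
Try particular f_p(n) = pn + q. Substituting:
  pn + q = -4(p(n-1) + q) + 5n - 6.
Matching the n-coefficient: p = -4p + 5 ⇒ p = 1.
Matching constants: q = 4p - 4q - 6 ⇒ q = - \frac{2}{5}.
General: f(n) = A·(-4)^n + n - \frac{2}{5}.
Apply f(0) = 6: A - \frac{2}{5} = 6 ⇒ A = \frac{32}{5}.
So f(n) = \frac{32 \left(-4\right)^{n}}{5} + n - \frac{2}{5}.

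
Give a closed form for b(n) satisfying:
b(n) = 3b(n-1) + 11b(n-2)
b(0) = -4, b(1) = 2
Characteristic equation: x² - 3x - 11 = 0.
Discriminant Δ = (3)² + 4·(11) = 53.
Roots r₁,₂ = (3 ± √53)/2, so r₁ = \frac{3}{2} + \frac{\sqrt{53}}{2}, r₂ = \frac{3}{2} - \frac{\sqrt{53}}{2}.
General solution: b(n) = A·r₁^n + B·r₂^n.
From the initial conditions, A + B = -4 and r₁A + r₂B = 2.
Since r₁ - r₂ = √53: A = (2 - (-4)r₂)/√53 = -2 + \frac{8 \sqrt{53}}{53}, and B = -4 - A = -2 - \frac{8 \sqrt{53}}{53}.
So b(n) = \left(-2 + \frac{8 \sqrt{53}}{53}\right)\left(\frac{3}{2} + \frac{\sqrt{53}}{2}\right)^n + \left(-2 - \frac{8 \sqrt{53}}{53}\right)\left(\frac{3}{2} - \frac{\sqrt{53}}{2}\right)^n.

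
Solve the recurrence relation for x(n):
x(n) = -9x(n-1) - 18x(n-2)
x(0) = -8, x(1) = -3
Characteristic equation: x² + 9x + 18 = 0, which factors as (x - (-3))(x - (-6)) = 0.
Roots r₁ = -3, r₂ = -6 (distinct).
General solution: x(n) = A·(-3)^n + B·(-6)^n.
From x(0) = -8: A + B = -8.
From x(1) = -3: -3A - 6B = -3.
Solving: A = -17, B = 9.
So x(n) = - 17 \left(-3\right)^{n} + 9 \left(-6\right)^{n}.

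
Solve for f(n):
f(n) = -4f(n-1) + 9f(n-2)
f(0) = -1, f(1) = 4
Characteristic equation: x² + 4x - 9 = 0.
Discriminant Δ = (-4)² + 4·(9) = 52.
Roots r₁,₂ = (-4 ± √52)/2, so r₁ = -2 + \sqrt{13}, r₂ = - \sqrt{13} - 2.
General solution: f(n) = A·r₁^n + B·r₂^n.
From the initial conditions, A + B = -1 and r₁A + r₂B = 4.
Since r₁ - r₂ = √52: A = (4 - (-1)r₂)/√52 = - \frac{1}{2} + \frac{\sqrt{13}}{13}, and B = -1 - A = - \frac{1}{2} - \frac{\sqrt{13}}{13}.
So f(n) = \left(- \frac{1}{2} + \frac{\sqrt{13}}{13}\right)\left(-2 + \sqrt{13}\right)^n + \left(- \frac{1}{2} - \frac{\sqrt{13}}{13}\right)\left(- \sqrt{13} - 2\right)^n.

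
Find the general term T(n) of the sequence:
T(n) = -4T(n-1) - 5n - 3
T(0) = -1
First-order linear with linear forcing.
Homogeneous solution: T_h(n) = A·(-4)^n.
Try particular T_p(n) = pn + q. Substituting:
  pn + q = -4(p(n-1) + q) - 5n - 3.
Matching the n-coefficient: p = -4p - 5 ⇒ p = -1.
Matching constants: q = 4p - 4q - 3 ⇒ q = - \frac{7}{5}.
General: T(n) = A·(-4)^n - n - \frac{7}{5}.
Apply T(0) = -1: A - \frac{7}{5} = -1 ⇒ A = \frac{2}{5}.
So T(n) = \frac{2 \left(-4\right)^{n}}{5} - n - \frac{7}{5}.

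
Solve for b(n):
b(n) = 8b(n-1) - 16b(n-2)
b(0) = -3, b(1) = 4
Characteristic equation: x² - 8x + 16 = 0, which is (x - (4))².
Repeated root r = 4.
General solution: b(n) = (A + Bn)·(4)^n.
From b(0) = -3: A = -3.
From b(1) = 4: (A + B)·(4) = 4 ⇒ B = 4.
So b(n) = \left(4 n - 3\right) \cdot (4)^n.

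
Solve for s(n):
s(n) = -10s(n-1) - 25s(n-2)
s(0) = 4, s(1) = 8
Characteristic equation: x² + 10x + 25 = 0, which is (x - (-5))².
Repeated root r = -5.
General solution: s(n) = (A + Bn)·(-5)^n.
From s(0) = 4: A = 4.
From s(1) = 8: (A + B)·(-5) = 8 ⇒ B = - \frac{28}{5}.
So s(n) = \left(4 - \frac{28 n}{5}\right) \cdot (-5)^n.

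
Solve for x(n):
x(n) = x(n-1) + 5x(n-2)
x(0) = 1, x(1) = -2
Characteristic equation: x² - x - 5 = 0.
Discriminant Δ = (1)² + 4·(5) = 21.
Roots r₁,₂ = (1 ± √21)/2, so r₁ = \frac{1}{2} + \frac{\sqrt{21}}{2}, r₂ = \frac{1}{2} - \frac{\sqrt{21}}{2}.
General solution: x(n) = A·r₁^n + B·r₂^n.
From the initial conditions, A + B = 1 and r₁A + r₂B = -2.
Since r₁ - r₂ = √21: A = (-2 - (1)r₂)/√21 = \frac{1}{2} - \frac{5 \sqrt{21}}{42}, and B = 1 - A = \frac{1}{2} + \frac{5 \sqrt{21}}{42}.
So x(n) = \left(\frac{1}{2} - \frac{5 \sqrt{21}}{42}\right)\left(\frac{1}{2} + \frac{\sqrt{21}}{2}\right)^n + \left(\frac{1}{2} + \frac{5 \sqrt{21}}{42}\right)\left(\frac{1}{2} - \frac{\sqrt{21}}{2}\right)^n.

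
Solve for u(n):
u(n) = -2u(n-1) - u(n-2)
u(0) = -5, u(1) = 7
Characteristic equation: x² + 2x + 1 = 0, which is (x - (-1))².
Repeated root r = -1.
General solution: u(n) = (A + Bn)·(-1)^n.
From u(0) = -5: A = -5.
From u(1) = 7: (A + B)·(-1) = 7 ⇒ B = -2.
So u(n) = \left(- 2 n - 5\right) \cdot (-1)^n.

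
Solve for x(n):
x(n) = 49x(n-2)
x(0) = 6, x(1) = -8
Characteristic equation: x² - 49 = 0, which factors as (x - (7))(x - (-7)) = 0.
Roots r₁ = 7, r₂ = -7 (distinct).
General solution: x(n) = A·(7)^n + B·(-7)^n.
From x(0) = 6: A + B = 6.
From x(1) = -8: 7A - 7B = -8.
Solving: A = \frac{17}{7}, B = \frac{25}{7}.
So x(n) = \frac{25 \left(-7\right)^{n}}{7} + \frac{17 \cdot 7^{n}}{7}.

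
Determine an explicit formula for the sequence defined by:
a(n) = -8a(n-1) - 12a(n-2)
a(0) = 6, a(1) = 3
Characteristic equation: x² + 8x + 12 = 0, which factors as (x - (-6))(x - (-2)) = 0.
Roots r₁ = -6, r₂ = -2 (distinct).
General solution: a(n) = A·(-6)^n + B·(-2)^n.
From a(0) = 6: A + B = 6.
From a(1) = 3: -6A - 2B = 3.
Solving: A = - \frac{15}{4}, B = \frac{39}{4}.
So a(n) = \frac{39 \left(-2\right)^{n}}{4} - \frac{15 \left(-6\right)^{n}}{4}.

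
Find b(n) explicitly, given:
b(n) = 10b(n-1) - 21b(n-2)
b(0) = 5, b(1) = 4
Characteristic equation: x² - 10x + 21 = 0, which factors as (x - (7))(x - (3)) = 0.
Roots r₁ = 7, r₂ = 3 (distinct).
General solution: b(n) = A·(7)^n + B·(3)^n.
From b(0) = 5: A + B = 5.
From b(1) = 4: 7A + 3B = 4.
Solving: A = - \frac{11}{4}, B = \frac{31}{4}.
So b(n) = \frac{31 \cdot 3^{n}}{4} - \frac{11 \cdot 7^{n}}{4}.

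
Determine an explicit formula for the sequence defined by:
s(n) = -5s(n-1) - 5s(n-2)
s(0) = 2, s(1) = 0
Characteristic equation: x² + 5x + 5 = 0.
Discriminant Δ = (-5)² + 4·(-5) = 5.
Roots r₁,₂ = (-5 ± √5)/2, so r₁ = - \frac{5}{2} + \frac{\sqrt{5}}{2}, r₂ = - \frac{5}{2} - \frac{\sqrt{5}}{2}.
General solution: s(n) = A·r₁^n + B·r₂^n.
From the initial conditions, A + B = 2 and r₁A + r₂B = 0.
Since r₁ - r₂ = √5: A = (0 - (2)r₂)/√5 = 1 + \sqrt{5}, and B = 2 - A = 1 - \sqrt{5}.
So s(n) = \left(1 + \sqrt{5}\right)\left(- \frac{5}{2} + \frac{\sqrt{5}}{2}\right)^n + \left(1 - \sqrt{5}\right)\left(- \frac{5}{2} - \frac{\sqrt{5}}{2}\right)^n.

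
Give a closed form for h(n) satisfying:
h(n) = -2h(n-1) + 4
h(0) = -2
First-order linear non-homogeneous.
Homogeneous solution: h_h(n) = A·(-2)^n.
Try constant particular solution h_p = K: K = -2K + 4 ⇒ K = \frac{4}{3}.
General: h(n) = A·(-2)^n + \frac{4}{3}.
Apply h(0) = -2: A + \frac{4}{3} = -2 ⇒ A = - \frac{10}{3}.
So h(n) = \frac{4}{3} - \frac{10 \left(-2\right)^{n}}{3}.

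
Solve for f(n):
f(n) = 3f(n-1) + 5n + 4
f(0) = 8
First-order linear with linear forcing.
Homogeneous solution: f_h(n) = A·(3)^n.
Try particular f_p(n) = pn + q. Substituting:
  pn + q = 3(p(n-1) + q) + 5n + 4.
Matching the n-coefficient: p = 3p + 5 ⇒ p = - \frac{5}{2}.
Matching constants: q = -3p + 3q + 4 ⇒ q = - \frac{23}{4}.
General: f(n) = A·(3)^n - \frac{5 n}{2} - \frac{23}{4}.
Apply f(0) = 8: A - \frac{23}{4} = 8 ⇒ A = \frac{55}{4}.
So f(n) = \frac{55 \cdot 3^{n}}{4} - \frac{5 n}{2} - \frac{23}{4}.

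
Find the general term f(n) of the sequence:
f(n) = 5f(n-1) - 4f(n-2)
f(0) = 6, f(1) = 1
Characteristic equation: x² - 5x + 4 = 0, which factors as (x - (4))(x - (1)) = 0.
Roots r₁ = 4, r₂ = 1 (distinct).
General solution: f(n) = A·(4)^n + B·(1)^n.
From f(0) = 6: A + B = 6.
From f(1) = 1: 4A + B = 1.
Solving: A = - \frac{5}{3}, B = \frac{23}{3}.
So f(n) = \frac{23}{3} - \frac{5 \cdot 4^{n}}{3}.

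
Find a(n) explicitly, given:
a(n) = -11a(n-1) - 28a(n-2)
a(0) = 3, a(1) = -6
Characteristic equation: x² + 11x + 28 = 0, which factors as (x - (-7))(x - (-4)) = 0.
Roots r₁ = -7, r₂ = -4 (distinct).
General solution: a(n) = A·(-7)^n + B·(-4)^n.
From a(0) = 3: A + B = 3.
From a(1) = -6: -7A - 4B = -6.
Solving: A = -2, B = 5.
So a(n) = 5 \left(-4\right)^{n} - 2 \left(-7\right)^{n}.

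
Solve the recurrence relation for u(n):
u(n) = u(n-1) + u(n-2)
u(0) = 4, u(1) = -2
Characteristic equation: x² - x - 1 = 0.
Discriminant Δ = (1)² + 4·(1) = 5.
Roots r₁,₂ = (1 ± √5)/2, so r₁ = \frac{1}{2} + \frac{\sqrt{5}}{2}, r₂ = \frac{1}{2} - \frac{\sqrt{5}}{2}.
General solution: u(n) = A·r₁^n + B·r₂^n.
From the initial conditions, A + B = 4 and r₁A + r₂B = -2.
Since r₁ - r₂ = √5: A = (-2 - (4)r₂)/√5 = 2 - \frac{4 \sqrt{5}}{5}, and B = 4 - A = \frac{4 \sqrt{5}}{5} + 2.
So u(n) = \left(2 - \frac{4 \sqrt{5}}{5}\right)\left(\frac{1}{2} + \frac{\sqrt{5}}{2}\right)^n + \left(\frac{4 \sqrt{5}}{5} + 2\right)\left(\frac{1}{2} - \frac{\sqrt{5}}{2}\right)^n.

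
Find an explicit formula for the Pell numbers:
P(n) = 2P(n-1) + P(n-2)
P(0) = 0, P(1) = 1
This is the Pell sequence.
Characteristic equation: x² - 2x - 1 = 0; roots r₁ = 1 + \sqrt{2}, r₂ = 1 - \sqrt{2}.
General: P(n) = A·r₁^n + B·r₂^n. Solving with P(0)=0, P(1)=1 gives A = \frac{\sqrt{2}}{4}, B = - \frac{\sqrt{2}}{4}.
So P(n) = \frac{\sqrt{2} \left(- \left(1 - \sqrt{2}\right)^{n} + \left(1 + \sqrt{2}\right)^{n}\right)}{4}.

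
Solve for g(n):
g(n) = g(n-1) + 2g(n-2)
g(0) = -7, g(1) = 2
Characteristic equation: x² - x - 2 = 0, which factors as (x - (-1))(x - (2)) = 0.
Roots r₁ = -1, r₂ = 2 (distinct).
General solution: g(n) = A·(-1)^n + B·(2)^n.
From g(0) = -7: A + B = -7.
From g(1) = 2: -A + 2B = 2.
Solving: A = - \frac{16}{3}, B = - \frac{5}{3}.
So g(n) = - \frac{16 \left(-1\right)^{n}}{3} - \frac{5 \cdot 2^{n}}{3}.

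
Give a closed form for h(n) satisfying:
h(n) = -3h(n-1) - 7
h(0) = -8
First-order linear non-homogeneous.
Homogeneous solution: h_h(n) = A·(-3)^n.
Try constant particular solution h_p = K: K = -3K - 7 ⇒ K = - \frac{7}{4}.
General: h(n) = A·(-3)^n - \frac{7}{4}.
Apply h(0) = -8: A - \frac{7}{4} = -8 ⇒ A = - \frac{25}{4}.
So h(n) = - \frac{25 \left(-3\right)^{n}}{4} - \frac{7}{4}.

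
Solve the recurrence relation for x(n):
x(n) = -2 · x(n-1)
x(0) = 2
Pure geometric recurrence with ratio -2.
By induction x(n) = x(0) · (-2)^n = 2 \left(-2\right)^{n}.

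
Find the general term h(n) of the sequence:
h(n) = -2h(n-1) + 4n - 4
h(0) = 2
First-order linear with linear forcing.
Homogeneous solution: h_h(n) = A·(-2)^n.
Try particular h_p(n) = pn + q. Substituting:
  pn + q = -2(p(n-1) + q) + 4n - 4.
Matching the n-coefficient: p = -2p + 4 ⇒ p = \frac{4}{3}.
Matching constants: q = 2p - 2q - 4 ⇒ q = - \frac{4}{9}.
General: h(n) = A·(-2)^n + \frac{4 n}{3} - \frac{4}{9}.
Apply h(0) = 2: A - \frac{4}{9} = 2 ⇒ A = \frac{22}{9}.
So h(n) = \frac{22 \left(-2\right)^{n}}{9} + \frac{4 n}{3} - \frac{4}{9}.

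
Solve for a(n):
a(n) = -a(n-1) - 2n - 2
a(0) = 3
First-order linear with linear forcing.
Homogeneous solution: a_h(n) = A·(-1)^n.
Try particular a_p(n) = pn + q. Substituting:
  pn + q = -(p(n-1) + q) - 2n - 2.
Matching the n-coefficient: p = -p - 2 ⇒ p = -1.
Matching constants: q = p - q - 2 ⇒ q = - \frac{3}{2}.
General: a(n) = A·(-1)^n - n - \frac{3}{2}.
Apply a(0) = 3: A - \frac{3}{2} = 3 ⇒ A = \frac{9}{2}.
So a(n) = \frac{9 \left(-1\right)^{n}}{2} - n - \frac{3}{2}.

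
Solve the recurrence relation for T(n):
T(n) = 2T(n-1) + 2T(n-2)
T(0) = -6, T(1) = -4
Characteristic equation: x² - 2x - 2 = 0.
Discriminant Δ = (2)² + 4·(2) = 12.
Roots r₁,₂ = (2 ± √12)/2, so r₁ = 1 + \sqrt{3}, r₂ = 1 - \sqrt{3}.
General solution: T(n) = A·r₁^n + B·r₂^n.
From the initial conditions, A + B = -6 and r₁A + r₂B = -4.
Since r₁ - r₂ = √12: A = (-4 - (-6)r₂)/√12 = -3 + \frac{\sqrt{3}}{3}, and B = -6 - A = -3 - \frac{\sqrt{3}}{3}.
So T(n) = \left(-3 + \frac{\sqrt{3}}{3}\right)\left(1 + \sqrt{3}\right)^n + \left(-3 - \frac{\sqrt{3}}{3}\right)\left(1 - \sqrt{3}\right)^n.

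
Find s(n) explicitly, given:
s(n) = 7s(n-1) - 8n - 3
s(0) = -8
First-order linear with linear forcing.
Homogeneous solution: s_h(n) = A·(7)^n.
Try particular s_p(n) = pn + q. Substituting:
  pn + q = 7(p(n-1) + q) - 8n - 3.
Matching the n-coefficient: p = 7p - 8 ⇒ p = \frac{4}{3}.
Matching constants: q = -7p + 7q - 3 ⇒ q = \frac{37}{18}.
General: s(n) = A·(7)^n + \frac{4 n}{3} + \frac{37}{18}.
Apply s(0) = -8: A + \frac{37}{18} = -8 ⇒ A = - \frac{181}{18}.
So s(n) = - \frac{181 \cdot 7^{n}}{18} + \frac{4 n}{3} + \frac{37}{18}.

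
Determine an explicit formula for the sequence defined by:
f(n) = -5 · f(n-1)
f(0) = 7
Pure geometric recurrence with ratio -5.
By induction f(n) = f(0) · (-5)^n = 7 \left(-5\right)^{n}.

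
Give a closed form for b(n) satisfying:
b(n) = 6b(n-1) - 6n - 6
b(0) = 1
First-order linear with linear forcing.
Homogeneous solution: b_h(n) = A·(6)^n.
Try particular b_p(n) = pn + q. Substituting:
  pn + q = 6(p(n-1) + q) - 6n - 6.
Matching the n-coefficient: p = 6p - 6 ⇒ p = \frac{6}{5}.
Matching constants: q = -6p + 6q - 6 ⇒ q = \frac{66}{25}.
General: b(n) = A·(6)^n + \frac{6 n}{5} + \frac{66}{25}.
Apply b(0) = 1: A + \frac{66}{25} = 1 ⇒ A = - \frac{41}{25}.
So b(n) = - \frac{41 \cdot 6^{n}}{25} + \frac{6 n}{5} + \frac{66}{25}.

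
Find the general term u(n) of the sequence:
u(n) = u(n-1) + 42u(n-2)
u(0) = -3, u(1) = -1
Characteristic equation: x² - x - 42 = 0, which factors as (x - (7))(x - (-6)) = 0.
Roots r₁ = 7, r₂ = -6 (distinct).
General solution: u(n) = A·(7)^n + B·(-6)^n.
From u(0) = -3: A + B = -3.
From u(1) = -1: 7A - 6B = -1.
Solving: A = - \frac{19}{13}, B = - \frac{20}{13}.
So u(n) = - \frac{20 \left(-6\right)^{n}}{13} - \frac{19 \cdot 7^{n}}{13}.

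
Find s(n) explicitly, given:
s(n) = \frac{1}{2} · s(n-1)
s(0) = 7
Pure geometric recurrence with ratio \frac{1}{2}.
By induction s(n) = s(0) · (\frac{1}{2})^n = 7 \cdot 2^{- n}.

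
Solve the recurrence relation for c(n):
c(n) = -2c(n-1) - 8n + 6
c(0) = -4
First-order linear with linear forcing.
Homogeneous solution: c_h(n) = A·(-2)^n.
Try particular c_p(n) = pn + q. Substituting:
  pn + q = -2(p(n-1) + q) - 8n + 6.
Matching the n-coefficient: p = -2p - 8 ⇒ p = - \frac{8}{3}.
Matching constants: q = 2p - 2q + 6 ⇒ q = \frac{2}{9}.
General: c(n) = A·(-2)^n - \frac{8 n}{3} + \frac{2}{9}.
Apply c(0) = -4: A + \frac{2}{9} = -4 ⇒ A = - \frac{38}{9}.
So c(n) = - \frac{38 \left(-2\right)^{n}}{9} - \frac{8 n}{3} + \frac{2}{9}.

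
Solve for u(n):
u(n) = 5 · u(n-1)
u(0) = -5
Pure geometric recurrence with ratio 5.
By induction u(n) = u(0) · (5)^n = - 5 \cdot 5^{n}.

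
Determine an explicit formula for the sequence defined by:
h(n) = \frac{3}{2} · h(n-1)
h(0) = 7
Pure geometric recurrence with ratio \frac{3}{2}.
By induction h(n) = h(0) · (\frac{3}{2})^n = 7 \left(\frac{3}{2}\right)^{n}.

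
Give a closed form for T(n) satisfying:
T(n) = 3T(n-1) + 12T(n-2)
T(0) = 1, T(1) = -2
Characteristic equation: x² - 3x - 12 = 0.
Discriminant Δ = (3)² + 4·(12) = 57.
Roots r₁,₂ = (3 ± √57)/2, so r₁ = \frac{3}{2} + \frac{\sqrt{57}}{2}, r₂ = \frac{3}{2} - \frac{\sqrt{57}}{2}.
General solution: T(n) = A·r₁^n + B·r₂^n.
From the initial conditions, A + B = 1 and r₁A + r₂B = -2.
Since r₁ - r₂ = √57: A = (-2 - (1)r₂)/√57 = \frac{1}{2} - \frac{7 \sqrt{57}}{114}, and B = 1 - A = \frac{7 \sqrt{57}}{114} + \frac{1}{2}.
So T(n) = \left(\frac{1}{2} - \frac{7 \sqrt{57}}{114}\right)\left(\frac{3}{2} + \frac{\sqrt{57}}{2}\right)^n + \left(\frac{7 \sqrt{57}}{114} + \frac{1}{2}\right)\left(\frac{3}{2} - \frac{\sqrt{57}}{2}\right)^n.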